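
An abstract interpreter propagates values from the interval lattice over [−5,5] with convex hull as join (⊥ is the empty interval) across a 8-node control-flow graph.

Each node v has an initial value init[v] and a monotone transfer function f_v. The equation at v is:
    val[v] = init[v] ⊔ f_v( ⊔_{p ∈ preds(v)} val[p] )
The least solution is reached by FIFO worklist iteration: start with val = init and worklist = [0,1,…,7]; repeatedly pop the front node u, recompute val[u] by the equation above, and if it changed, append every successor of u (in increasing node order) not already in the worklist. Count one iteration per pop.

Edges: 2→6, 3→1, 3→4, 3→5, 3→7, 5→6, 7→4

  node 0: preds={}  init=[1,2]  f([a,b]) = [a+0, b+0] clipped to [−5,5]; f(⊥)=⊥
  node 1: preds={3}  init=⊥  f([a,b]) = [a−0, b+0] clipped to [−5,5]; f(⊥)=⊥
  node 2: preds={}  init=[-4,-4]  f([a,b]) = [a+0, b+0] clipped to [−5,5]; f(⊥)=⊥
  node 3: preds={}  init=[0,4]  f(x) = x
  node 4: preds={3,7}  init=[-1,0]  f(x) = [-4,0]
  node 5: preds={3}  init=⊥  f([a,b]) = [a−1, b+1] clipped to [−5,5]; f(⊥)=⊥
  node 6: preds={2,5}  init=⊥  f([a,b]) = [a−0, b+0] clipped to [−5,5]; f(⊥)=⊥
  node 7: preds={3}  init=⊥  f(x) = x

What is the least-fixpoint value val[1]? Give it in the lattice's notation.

[0,4]

Worklist (9 pops):
  #1 pop 0: in=⊥ → [1,2] (no change)
  #2 pop 1: in=[0,4] → [0,4] (was ⊥); enqueue []
  #3 pop 2: in=⊥ → [-4,-4] (no change)
  #4 pop 3: in=⊥ → [0,4] (no change)
  #5 pop 4: in=[0,4] → [-4,0] (was [-1,0]); enqueue []
  #6 pop 5: in=[0,4] → [-1,5] (was ⊥); enqueue []
  #7 pop 6: in=[-4,5] → [-4,5] (was ⊥); enqueue []
  #8 pop 7: in=[0,4] → [0,4] (was ⊥); enqueue [4]
  #9 pop 4: in=[0,4] → [-4,0] (no change)

Fixpoint:
  val[0] = [1,2]
  val[1] = [0,4]
  val[2] = [-4,-4]
  val[3] = [0,4]
  val[4] = [-4,0]
  val[5] = [-1,5]
  val[6] = [-4,5]
  val[7] = [0,4]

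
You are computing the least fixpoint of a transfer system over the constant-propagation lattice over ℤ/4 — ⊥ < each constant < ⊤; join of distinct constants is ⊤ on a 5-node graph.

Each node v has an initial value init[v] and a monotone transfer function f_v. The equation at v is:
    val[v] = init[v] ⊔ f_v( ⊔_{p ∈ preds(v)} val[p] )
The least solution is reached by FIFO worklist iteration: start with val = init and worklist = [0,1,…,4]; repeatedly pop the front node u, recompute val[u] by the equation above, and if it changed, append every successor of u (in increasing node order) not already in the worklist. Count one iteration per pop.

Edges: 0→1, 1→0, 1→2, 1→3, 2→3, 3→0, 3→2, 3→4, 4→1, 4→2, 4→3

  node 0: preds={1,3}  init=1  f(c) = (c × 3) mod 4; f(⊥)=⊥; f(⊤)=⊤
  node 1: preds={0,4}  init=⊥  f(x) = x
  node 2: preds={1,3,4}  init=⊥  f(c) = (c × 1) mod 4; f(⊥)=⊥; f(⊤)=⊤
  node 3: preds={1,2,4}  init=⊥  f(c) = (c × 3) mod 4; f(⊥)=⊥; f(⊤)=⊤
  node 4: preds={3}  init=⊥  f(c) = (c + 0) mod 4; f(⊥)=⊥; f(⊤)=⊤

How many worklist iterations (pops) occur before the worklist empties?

Iteration log — 15 steps:
  step 1. node 0  ⊔preds=⊥  new=1  stable
  step 2. node 1  ⊔preds=1  new=1  old=⊥  +wl: 0
  step 3. node 2  ⊔preds=1  new=1  old=⊥  +wl: 
  step 4. node 3  ⊔preds=1  new=3  old=⊥  +wl: 2
  step 5. node 4  ⊔preds=3  new=3  old=⊥  +wl: 1,3
  step 6. node 0  ⊔preds=⊤  new=⊤  old=1  +wl: 
  step 7. node 2  ⊔preds=⊤  new=⊤  old=1  +wl: 
  step 8. node 1  ⊔preds=⊤  new=⊤  old=1  +wl: 0,2
  step 9. node 3  ⊔preds=⊤  new=⊤  old=3  +wl: 4
  step 10. node 0  ⊔preds=⊤  new=⊤  stable
  step 11. node 2  ⊔preds=⊤  new=⊤  stable
  step 12. node 4  ⊔preds=⊤  new=⊤  old=3  +wl: 1,2,3
  step 13. node 1  ⊔preds=⊤  new=⊤  stable
  step 14. node 2  ⊔preds=⊤  new=⊤  stable
  step 15. node 3  ⊔preds=⊤  new=⊤  stable

Least fixpoint reached:
  node 0: ⊤
  node 1: ⊤
  node 2: ⊤
  node 3: ⊤
  node 4: ⊤

15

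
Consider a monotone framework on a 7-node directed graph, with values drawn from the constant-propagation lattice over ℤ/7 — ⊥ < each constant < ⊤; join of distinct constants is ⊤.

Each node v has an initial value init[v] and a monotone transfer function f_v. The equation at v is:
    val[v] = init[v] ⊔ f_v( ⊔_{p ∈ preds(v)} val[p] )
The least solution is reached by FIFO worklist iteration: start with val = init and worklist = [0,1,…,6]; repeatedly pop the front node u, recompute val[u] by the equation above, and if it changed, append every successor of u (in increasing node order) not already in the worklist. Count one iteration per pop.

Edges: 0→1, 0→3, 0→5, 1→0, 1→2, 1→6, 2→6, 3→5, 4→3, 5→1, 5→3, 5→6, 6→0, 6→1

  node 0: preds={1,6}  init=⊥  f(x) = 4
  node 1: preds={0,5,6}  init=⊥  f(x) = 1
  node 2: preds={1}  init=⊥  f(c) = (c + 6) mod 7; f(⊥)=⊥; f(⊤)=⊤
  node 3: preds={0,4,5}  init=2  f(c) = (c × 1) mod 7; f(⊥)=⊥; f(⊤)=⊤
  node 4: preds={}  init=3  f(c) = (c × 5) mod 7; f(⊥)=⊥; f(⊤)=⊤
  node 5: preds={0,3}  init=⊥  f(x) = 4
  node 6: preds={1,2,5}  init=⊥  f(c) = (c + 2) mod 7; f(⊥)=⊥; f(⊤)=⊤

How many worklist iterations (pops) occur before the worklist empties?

10

Trace (10 dequeues):
  [1] u=0 | in ⊥ | out 4 | prev ⊥ | push {}
  [2] u=1 | in 4 | out 1 | prev ⊥ | push {0}
  [3] u=2 | in 1 | out 0 | prev ⊥ | push {}
  [4] u=3 | in ⊤ | out ⊤ | prev 2 | push {}
  [5] u=4 | in ⊥ | out 3 | ==
  [6] u=5 | in ⊤ | out 4 | prev ⊥ | push {1,3}
  [7] u=6 | in ⊤ | out ⊤ | prev ⊥ | push {}
  [8] u=0 | in ⊤ | out 4 | ==
  [9] u=1 | in ⊤ | out 1 | ==
  [10] u=3 | in ⊤ | out ⊤ | ==

Converged values:
  [0] 4
  [1] 1
  [2] 0
  [3] ⊤
  [4] 3
  [5] 4
  [6] ⊤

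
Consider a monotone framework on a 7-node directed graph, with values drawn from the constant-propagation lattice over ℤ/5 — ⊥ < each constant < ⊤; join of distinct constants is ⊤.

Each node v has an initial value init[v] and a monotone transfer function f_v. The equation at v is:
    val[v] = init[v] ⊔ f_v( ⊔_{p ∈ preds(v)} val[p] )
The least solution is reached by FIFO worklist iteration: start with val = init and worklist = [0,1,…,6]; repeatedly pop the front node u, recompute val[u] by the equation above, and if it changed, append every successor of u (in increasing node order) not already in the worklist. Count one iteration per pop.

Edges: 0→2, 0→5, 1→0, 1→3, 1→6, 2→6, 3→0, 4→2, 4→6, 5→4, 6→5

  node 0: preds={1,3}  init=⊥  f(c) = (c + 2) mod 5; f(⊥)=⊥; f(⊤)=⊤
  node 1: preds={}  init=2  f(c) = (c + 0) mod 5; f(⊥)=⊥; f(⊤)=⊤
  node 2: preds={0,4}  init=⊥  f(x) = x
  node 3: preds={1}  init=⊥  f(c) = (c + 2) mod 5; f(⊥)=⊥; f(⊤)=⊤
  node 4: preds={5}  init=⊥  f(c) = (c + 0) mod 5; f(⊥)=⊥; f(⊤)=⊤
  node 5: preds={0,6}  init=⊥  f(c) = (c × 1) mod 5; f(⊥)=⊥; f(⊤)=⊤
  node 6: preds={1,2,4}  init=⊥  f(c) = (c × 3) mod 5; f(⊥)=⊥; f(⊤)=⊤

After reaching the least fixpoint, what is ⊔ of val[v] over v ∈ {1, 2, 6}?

Iteration log — 15 steps:
  step 1. node 0  ⊔preds=2  new=4  old=⊥  +wl: 
  step 2. node 1  ⊔preds=⊥  new=2  stable
  step 3. node 2  ⊔preds=4  new=4  old=⊥  +wl: 
  step 4. node 3  ⊔preds=2  new=4  old=⊥  +wl: 0
  step 5. node 4  ⊔preds=⊥  new=⊥  stable
  step 6. node 5  ⊔preds=4  new=4  old=⊥  +wl: 4
  step 7. node 6  ⊔preds=⊤  new=⊤  old=⊥  +wl: 5
  step 8. node 0  ⊔preds=⊤  new=⊤  old=4  +wl: 2
  step 9. node 4  ⊔preds=4  new=4  old=⊥  +wl: 6
  step 10. node 5  ⊔preds=⊤  new=⊤  old=4  +wl: 4
  step 11. node 2  ⊔preds=⊤  new=⊤  old=4  +wl: 
  step 12. node 6  ⊔preds=⊤  new=⊤  stable
  step 13. node 4  ⊔preds=⊤  new=⊤  old=4  +wl: 2,6
  step 14. node 2  ⊔preds=⊤  new=⊤  stable
  step 15. node 6  ⊔preds=⊤  new=⊤  stable

Least fixpoint reached:
  node 0: ⊤
  node 1: 2
  node 2: ⊤
  node 3: 4
  node 4: ⊤
  node 5: ⊤
  node 6: ⊤

⊤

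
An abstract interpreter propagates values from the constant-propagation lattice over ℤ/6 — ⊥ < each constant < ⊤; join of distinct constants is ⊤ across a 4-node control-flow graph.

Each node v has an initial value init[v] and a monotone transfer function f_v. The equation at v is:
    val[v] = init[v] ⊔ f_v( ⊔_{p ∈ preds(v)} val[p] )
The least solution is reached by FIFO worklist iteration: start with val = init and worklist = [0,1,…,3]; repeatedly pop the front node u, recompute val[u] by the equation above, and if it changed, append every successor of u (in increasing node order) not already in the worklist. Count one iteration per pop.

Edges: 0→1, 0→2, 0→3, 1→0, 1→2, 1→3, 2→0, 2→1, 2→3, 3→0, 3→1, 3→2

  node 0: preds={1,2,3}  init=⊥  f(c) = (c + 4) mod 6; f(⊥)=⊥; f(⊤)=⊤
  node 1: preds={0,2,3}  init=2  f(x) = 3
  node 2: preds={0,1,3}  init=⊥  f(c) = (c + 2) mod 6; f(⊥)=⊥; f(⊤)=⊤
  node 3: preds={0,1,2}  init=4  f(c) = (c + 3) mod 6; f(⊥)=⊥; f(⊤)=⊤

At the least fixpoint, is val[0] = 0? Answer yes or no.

no

Trace (7 dequeues):
  [1] u=0 | in ⊤ | out ⊤ | prev ⊥ | push {}
  [2] u=1 | in ⊤ | out ⊤ | prev 2 | push {0}
  [3] u=2 | in ⊤ | out ⊤ | prev ⊥ | push {1}
  [4] u=3 | in ⊤ | out ⊤ | prev 4 | push {2}
  [5] u=0 | in ⊤ | out ⊤ | ==
  [6] u=1 | in ⊤ | out ⊤ | ==
  [7] u=2 | in ⊤ | out ⊤ | ==

Converged values:
  [0] ⊤
  [1] ⊤
  [2] ⊤
  [3] ⊤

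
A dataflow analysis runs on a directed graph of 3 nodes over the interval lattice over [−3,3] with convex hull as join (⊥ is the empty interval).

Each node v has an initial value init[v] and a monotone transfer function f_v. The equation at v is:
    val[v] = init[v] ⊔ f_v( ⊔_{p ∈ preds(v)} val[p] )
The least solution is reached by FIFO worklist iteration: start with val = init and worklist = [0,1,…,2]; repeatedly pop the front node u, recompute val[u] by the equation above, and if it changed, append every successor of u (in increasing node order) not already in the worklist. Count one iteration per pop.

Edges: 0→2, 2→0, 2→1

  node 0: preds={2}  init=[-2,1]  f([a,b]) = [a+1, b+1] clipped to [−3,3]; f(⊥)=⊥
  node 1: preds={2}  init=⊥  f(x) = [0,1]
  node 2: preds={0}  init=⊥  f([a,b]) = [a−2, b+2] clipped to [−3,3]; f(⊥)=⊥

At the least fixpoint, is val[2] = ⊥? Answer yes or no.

Iteration log — 6 steps:
  step 1. node 0  ⊔preds=⊥  new=[-2,1]  stable
  step 2. node 1  ⊔preds=⊥  new=[0,1]  old=⊥  +wl: 
  step 3. node 2  ⊔preds=[-2,1]  new=[-3,3]  old=⊥  +wl: 0,1
  step 4. node 0  ⊔preds=[-3,3]  new=[-2,3]  old=[-2,1]  +wl: 2
  step 5. node 1  ⊔preds=[-3,3]  new=[0,1]  stable
  step 6. node 2  ⊔preds=[-2,3]  new=[-3,3]  stable

Least fixpoint reached:
  node 0: [-2,3]
  node 1: [0,1]
  node 2: [-3,3]

no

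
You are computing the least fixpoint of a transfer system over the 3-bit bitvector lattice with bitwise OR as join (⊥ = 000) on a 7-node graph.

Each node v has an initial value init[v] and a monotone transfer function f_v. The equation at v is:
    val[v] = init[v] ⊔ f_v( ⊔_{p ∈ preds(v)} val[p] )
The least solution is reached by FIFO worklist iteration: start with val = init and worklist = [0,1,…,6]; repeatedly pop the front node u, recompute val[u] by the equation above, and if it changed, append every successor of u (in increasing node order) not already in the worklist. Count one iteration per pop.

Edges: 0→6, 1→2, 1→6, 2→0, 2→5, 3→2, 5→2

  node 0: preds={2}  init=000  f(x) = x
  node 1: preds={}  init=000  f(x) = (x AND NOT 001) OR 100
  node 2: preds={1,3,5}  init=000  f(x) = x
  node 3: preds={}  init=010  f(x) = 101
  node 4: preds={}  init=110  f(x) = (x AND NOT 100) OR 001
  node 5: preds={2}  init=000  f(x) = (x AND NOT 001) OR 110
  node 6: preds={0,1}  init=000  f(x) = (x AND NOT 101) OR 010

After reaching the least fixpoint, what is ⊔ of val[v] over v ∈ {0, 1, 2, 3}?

Trace (13 dequeues):
  [1] u=0 | in 000 | out 000 | ==
  [2] u=1 | in 000 | out 100 | prev 000 | push {}
  [3] u=2 | in 110 | out 110 | prev 000 | push {0}
  [4] u=3 | in 000 | out 111 | prev 010 | push {2}
  [5] u=4 | in 000 | out 111 | prev 110 | push {}
  [6] u=5 | in 110 | out 110 | prev 000 | push {}
  [7] u=6 | in 100 | out 010 | prev 000 | push {}
  [8] u=0 | in 110 | out 110 | prev 000 | push {6}
  [9] u=2 | in 111 | out 111 | prev 110 | push {0,5}
  [10] u=6 | in 110 | out 010 | ==
  [11] u=0 | in 111 | out 111 | prev 110 | push {6}
  [12] u=5 | in 111 | out 110 | ==
  [13] u=6 | in 111 | out 010 | ==

Converged values:
  [0] 111
  [1] 100
  [2] 111
  [3] 111
  [4] 111
  [5] 110
  [6] 010

111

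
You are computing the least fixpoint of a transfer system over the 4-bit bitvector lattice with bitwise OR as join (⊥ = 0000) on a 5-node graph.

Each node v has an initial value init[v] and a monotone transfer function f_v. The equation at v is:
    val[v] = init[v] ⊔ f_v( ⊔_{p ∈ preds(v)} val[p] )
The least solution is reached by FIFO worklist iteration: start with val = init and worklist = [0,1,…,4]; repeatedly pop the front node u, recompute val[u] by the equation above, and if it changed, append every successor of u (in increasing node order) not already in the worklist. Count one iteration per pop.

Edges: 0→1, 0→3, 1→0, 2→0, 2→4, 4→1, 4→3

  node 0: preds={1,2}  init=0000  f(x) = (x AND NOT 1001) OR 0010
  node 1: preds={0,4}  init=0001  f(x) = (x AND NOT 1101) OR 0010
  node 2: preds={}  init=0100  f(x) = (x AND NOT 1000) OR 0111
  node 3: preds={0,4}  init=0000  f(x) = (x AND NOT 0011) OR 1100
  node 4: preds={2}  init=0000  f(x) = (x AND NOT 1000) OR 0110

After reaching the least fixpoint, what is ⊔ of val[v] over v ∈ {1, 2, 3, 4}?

1111

Iteration log — 8 steps:
  step 1. node 0  ⊔preds=0101  new=0110  old=0000  +wl: 
  step 2. node 1  ⊔preds=0110  new=0011  old=0001  +wl: 0
  step 3. node 2  ⊔preds=0000  new=0111  old=0100  +wl: 
  step 4. node 3  ⊔preds=0110  new=1100  old=0000  +wl: 
  step 5. node 4  ⊔preds=0111  new=0111  old=0000  +wl: 1,3
  step 6. node 0  ⊔preds=0111  new=0110  stable
  step 7. node 1  ⊔preds=0111  new=0011  stable
  step 8. node 3  ⊔preds=0111  new=1100  stable

Least fixpoint reached:
  node 0: 0110
  node 1: 0011
  node 2: 0111
  node 3: 1100
  node 4: 0111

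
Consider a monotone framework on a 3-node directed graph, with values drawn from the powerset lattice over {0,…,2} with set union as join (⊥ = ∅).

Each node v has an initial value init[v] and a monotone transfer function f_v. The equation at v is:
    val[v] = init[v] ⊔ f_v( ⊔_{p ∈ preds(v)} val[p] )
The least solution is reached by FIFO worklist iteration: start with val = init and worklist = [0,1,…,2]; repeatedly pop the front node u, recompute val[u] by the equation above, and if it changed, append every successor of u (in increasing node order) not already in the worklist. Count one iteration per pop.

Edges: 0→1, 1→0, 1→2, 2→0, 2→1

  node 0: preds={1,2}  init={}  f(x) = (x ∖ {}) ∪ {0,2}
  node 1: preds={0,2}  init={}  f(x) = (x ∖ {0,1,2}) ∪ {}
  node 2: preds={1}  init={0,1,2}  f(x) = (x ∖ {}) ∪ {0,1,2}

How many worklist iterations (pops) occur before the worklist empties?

3

Iteration log — 3 steps:
  step 1. node 0  ⊔preds={0,1,2}  new={0,1,2}  old={}  +wl: 
  step 2. node 1  ⊔preds={0,1,2}  new={}  stable
  step 3. node 2  ⊔preds={}  new={0,1,2}  stable

Least fixpoint reached:
  node 0: {0,1,2}
  node 1: {}
  node 2: {0,1,2}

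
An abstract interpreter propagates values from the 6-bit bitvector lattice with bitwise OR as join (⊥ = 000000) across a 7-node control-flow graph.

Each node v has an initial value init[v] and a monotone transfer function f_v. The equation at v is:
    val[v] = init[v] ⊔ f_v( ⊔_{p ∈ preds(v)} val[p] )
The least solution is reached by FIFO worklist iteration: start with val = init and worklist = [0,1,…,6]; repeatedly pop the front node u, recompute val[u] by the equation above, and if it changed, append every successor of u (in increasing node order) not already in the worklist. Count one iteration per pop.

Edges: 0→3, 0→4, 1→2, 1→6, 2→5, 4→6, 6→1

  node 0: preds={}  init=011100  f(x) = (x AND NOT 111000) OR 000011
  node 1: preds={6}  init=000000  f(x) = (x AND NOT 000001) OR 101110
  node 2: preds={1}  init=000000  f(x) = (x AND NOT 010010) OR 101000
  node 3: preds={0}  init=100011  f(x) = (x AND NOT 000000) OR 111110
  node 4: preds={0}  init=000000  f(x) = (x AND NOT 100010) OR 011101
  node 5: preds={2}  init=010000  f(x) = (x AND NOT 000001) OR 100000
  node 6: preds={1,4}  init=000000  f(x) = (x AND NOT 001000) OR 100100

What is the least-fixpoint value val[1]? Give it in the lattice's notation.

Iteration log — 10 steps:
  step 1. node 0  ⊔preds=000000  new=011111  old=011100  +wl: 
  step 2. node 1  ⊔preds=000000  new=101110  old=000000  +wl: 
  step 3. node 2  ⊔preds=101110  new=101100  old=000000  +wl: 
  step 4. node 3  ⊔preds=011111  new=111111  old=100011  +wl: 
  step 5. node 4  ⊔preds=011111  new=011101  old=000000  +wl: 
  step 6. node 5  ⊔preds=101100  new=111100  old=010000  +wl: 
  step 7. node 6  ⊔preds=111111  new=110111  old=000000  +wl: 1
  step 8. node 1  ⊔preds=110111  new=111110  old=101110  +wl: 2,6
  step 9. node 2  ⊔preds=111110  new=101100  stable
  step 10. node 6  ⊔preds=111111  new=110111  stable

Least fixpoint reached:
  node 0: 011111
  node 1: 111110
  node 2: 101100
  node 3: 111111
  node 4: 011101
  node 5: 111100
  node 6: 110111

111110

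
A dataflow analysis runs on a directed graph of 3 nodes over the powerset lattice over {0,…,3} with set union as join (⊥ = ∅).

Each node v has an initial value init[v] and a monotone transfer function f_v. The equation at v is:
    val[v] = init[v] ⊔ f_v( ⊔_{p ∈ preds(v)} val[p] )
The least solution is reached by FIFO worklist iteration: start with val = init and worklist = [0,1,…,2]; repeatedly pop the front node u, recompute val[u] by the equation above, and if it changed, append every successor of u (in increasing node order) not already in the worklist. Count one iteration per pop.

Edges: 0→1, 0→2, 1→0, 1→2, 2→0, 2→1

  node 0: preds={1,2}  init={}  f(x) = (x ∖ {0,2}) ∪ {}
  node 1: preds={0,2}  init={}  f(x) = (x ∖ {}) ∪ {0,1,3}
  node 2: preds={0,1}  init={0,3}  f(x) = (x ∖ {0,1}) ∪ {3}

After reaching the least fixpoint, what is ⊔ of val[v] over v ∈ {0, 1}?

{0,1,3}

Iteration log — 6 steps:
  step 1. node 0  ⊔preds={0,3}  new={3}  old={}  +wl: 
  step 2. node 1  ⊔preds={0,3}  new={0,1,3}  old={}  +wl: 0
  step 3. node 2  ⊔preds={0,1,3}  new={0,3}  stable
  step 4. node 0  ⊔preds={0,1,3}  new={1,3}  old={3}  +wl: 1,2
  step 5. node 1  ⊔preds={0,1,3}  new={0,1,3}  stable
  step 6. node 2  ⊔preds={0,1,3}  new={0,3}  stable

Least fixpoint reached:
  node 0: {1,3}
  node 1: {0,1,3}
  node 2: {0,3}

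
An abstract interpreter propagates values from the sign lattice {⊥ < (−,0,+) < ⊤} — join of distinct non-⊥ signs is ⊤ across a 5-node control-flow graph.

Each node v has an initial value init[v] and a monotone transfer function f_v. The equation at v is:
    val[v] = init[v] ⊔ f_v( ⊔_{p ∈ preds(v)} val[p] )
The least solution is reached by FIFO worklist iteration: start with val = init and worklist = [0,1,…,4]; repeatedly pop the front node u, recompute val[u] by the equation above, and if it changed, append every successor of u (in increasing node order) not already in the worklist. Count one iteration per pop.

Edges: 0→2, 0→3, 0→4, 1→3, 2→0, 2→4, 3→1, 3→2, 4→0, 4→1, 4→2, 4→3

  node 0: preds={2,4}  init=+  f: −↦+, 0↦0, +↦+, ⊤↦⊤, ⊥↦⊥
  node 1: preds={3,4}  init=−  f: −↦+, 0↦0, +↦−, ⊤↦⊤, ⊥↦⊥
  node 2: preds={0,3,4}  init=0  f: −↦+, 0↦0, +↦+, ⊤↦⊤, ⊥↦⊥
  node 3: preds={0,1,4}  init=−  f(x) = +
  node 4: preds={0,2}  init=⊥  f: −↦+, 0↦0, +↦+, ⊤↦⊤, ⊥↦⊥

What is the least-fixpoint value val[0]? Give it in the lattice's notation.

⊤

Worklist (9 pops):
  #1 pop 0: in=0 → ⊤ (was +); enqueue []
  #2 pop 1: in=− → ⊤ (was −); enqueue []
  #3 pop 2: in=⊤ → ⊤ (was 0); enqueue [0]
  #4 pop 3: in=⊤ → ⊤ (was −); enqueue [1,2]
  #5 pop 4: in=⊤ → ⊤ (was ⊥); enqueue [3]
  #6 pop 0: in=⊤ → ⊤ (no change)
  #7 pop 1: in=⊤ → ⊤ (no change)
  #8 pop 2: in=⊤ → ⊤ (no change)
  #9 pop 3: in=⊤ → ⊤ (no change)

Fixpoint:
  val[0] = ⊤
  val[1] = ⊤
  val[2] = ⊤
  val[3] = ⊤
  val[4] = ⊤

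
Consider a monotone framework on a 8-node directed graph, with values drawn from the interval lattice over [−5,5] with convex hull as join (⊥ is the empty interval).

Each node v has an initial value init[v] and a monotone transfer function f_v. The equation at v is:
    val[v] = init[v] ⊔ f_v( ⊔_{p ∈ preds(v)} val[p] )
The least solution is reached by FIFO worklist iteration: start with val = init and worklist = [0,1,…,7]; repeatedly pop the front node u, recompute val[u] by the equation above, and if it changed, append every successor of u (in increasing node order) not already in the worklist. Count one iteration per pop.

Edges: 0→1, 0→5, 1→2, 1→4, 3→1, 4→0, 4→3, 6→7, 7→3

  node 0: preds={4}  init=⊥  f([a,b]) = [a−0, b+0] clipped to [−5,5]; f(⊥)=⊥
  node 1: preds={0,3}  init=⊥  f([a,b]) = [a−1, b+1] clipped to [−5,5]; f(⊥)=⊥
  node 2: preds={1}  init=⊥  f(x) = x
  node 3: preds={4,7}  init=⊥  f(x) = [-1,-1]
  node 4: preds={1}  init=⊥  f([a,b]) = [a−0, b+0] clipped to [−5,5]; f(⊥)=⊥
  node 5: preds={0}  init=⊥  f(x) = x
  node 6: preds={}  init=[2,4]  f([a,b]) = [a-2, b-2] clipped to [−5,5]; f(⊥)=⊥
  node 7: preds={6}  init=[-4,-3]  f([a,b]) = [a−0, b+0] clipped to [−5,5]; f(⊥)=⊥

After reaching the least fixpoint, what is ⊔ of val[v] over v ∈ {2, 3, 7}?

[-5,5]

Trace (46 dequeues):
  [1] u=0 | in ⊥ | out ⊥ | ==
  [2] u=1 | in ⊥ | out ⊥ | ==
  [3] u=2 | in ⊥ | out ⊥ | ==
  [4] u=3 | in [-4,-3] | out [-1,-1] | prev ⊥ | push {1}
  [5] u=4 | in ⊥ | out ⊥ | ==
  [6] u=5 | in ⊥ | out ⊥ | ==
  [7] u=6 | in ⊥ | out [2,4] | ==
  [8] u=7 | in [2,4] | out [-4,4] | prev [-4,-3] | push {3}
  [9] u=1 | in [-1,-1] | out [-2,0] | prev ⊥ | push {2,4}
  [10] u=3 | in [-4,4] | out [-1,-1] | ==
  [11] u=2 | in [-2,0] | out [-2,0] | prev ⊥ | push {}
  [12] u=4 | in [-2,0] | out [-2,0] | prev ⊥ | push {0,3}
  [13] u=0 | in [-2,0] | out [-2,0] | prev ⊥ | push {1,5}
  [14] u=3 | in [-4,4] | out [-1,-1] | ==
  [15] u=1 | in [-2,0] | out [-3,1] | prev [-2,0] | push {2,4}
  [16] u=5 | in [-2,0] | out [-2,0] | prev ⊥ | push {}
  [17] u=2 | in [-3,1] | out [-3,1] | prev [-2,0] | push {}
  [18] u=4 | in [-3,1] | out [-3,1] | prev [-2,0] | push {0,3}
  [19] u=0 | in [-3,1] | out [-3,1] | prev [-2,0] | push {1,5}
  [20] u=3 | in [-4,4] | out [-1,-1] | ==
  [21] u=1 | in [-3,1] | out [-4,2] | prev [-3,1] | push {2,4}
  [22] u=5 | in [-3,1] | out [-3,1] | prev [-2,0] | push {}
  [23] u=2 | in [-4,2] | out [-4,2] | prev [-3,1] | push {}
  [24] u=4 | in [-4,2] | out [-4,2] | prev [-3,1] | push {0,3}
  [25] u=0 | in [-4,2] | out [-4,2] | prev [-3,1] | push {1,5}
  [26] u=3 | in [-4,4] | out [-1,-1] | ==
  [27] u=1 | in [-4,2] | out [-5,3] | prev [-4,2] | push {2,4}
  [28] u=5 | in [-4,2] | out [-4,2] | prev [-3,1] | push {}
  [29] u=2 | in [-5,3] | out [-5,3] | prev [-4,2] | push {}
  [30] u=4 | in [-5,3] | out [-5,3] | prev [-4,2] | push {0,3}
  [31] u=0 | in [-5,3] | out [-5,3] | prev [-4,2] | push {1,5}
  [32] u=3 | in [-5,4] | out [-1,-1] | ==
  [33] u=1 | in [-5,3] | out [-5,4] | prev [-5,3] | push {2,4}
  [34] u=5 | in [-5,3] | out [-5,3] | prev [-4,2] | push {}
  [35] u=2 | in [-5,4] | out [-5,4] | prev [-5,3] | push {}
  [36] u=4 | in [-5,4] | out [-5,4] | prev [-5,3] | push {0,3}
  [37] u=0 | in [-5,4] | out [-5,4] | prev [-5,3] | push {1,5}
  [38] u=3 | in [-5,4] | out [-1,-1] | ==
  [39] u=1 | in [-5,4] | out [-5,5] | prev [-5,4] | push {2,4}
  [40] u=5 | in [-5,4] | out [-5,4] | prev [-5,3] | push {}
  [41] u=2 | in [-5,5] | out [-5,5] | prev [-5,4] | push {}
  [42] u=4 | in [-5,5] | out [-5,5] | prev [-5,4] | push {0,3}
  [43] u=0 | in [-5,5] | out [-5,5] | prev [-5,4] | push {1,5}
  [44] u=3 | in [-5,5] | out [-1,-1] | ==
  [45] u=1 | in [-5,5] | out [-5,5] | ==
  [46] u=5 | in [-5,5] | out [-5,5] | prev [-5,4] | push {}

Converged values:
  [0] [-5,5]
  [1] [-5,5]
  [2] [-5,5]
  [3] [-1,-1]
  [4] [-5,5]
  [5] [-5,5]
  [6] [2,4]
  [7] [-4,4]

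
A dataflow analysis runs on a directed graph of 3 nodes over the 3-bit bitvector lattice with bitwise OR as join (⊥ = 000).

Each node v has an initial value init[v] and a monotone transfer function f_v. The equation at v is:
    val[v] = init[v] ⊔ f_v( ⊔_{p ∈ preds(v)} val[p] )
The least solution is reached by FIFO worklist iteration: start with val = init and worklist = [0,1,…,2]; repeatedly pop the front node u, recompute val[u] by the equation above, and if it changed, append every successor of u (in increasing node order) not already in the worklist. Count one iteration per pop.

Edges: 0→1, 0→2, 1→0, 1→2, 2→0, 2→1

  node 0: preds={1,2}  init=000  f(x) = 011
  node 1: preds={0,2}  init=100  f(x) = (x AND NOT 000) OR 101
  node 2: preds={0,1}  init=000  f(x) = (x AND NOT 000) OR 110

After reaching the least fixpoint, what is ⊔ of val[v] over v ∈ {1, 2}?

Worklist (5 pops):
  #1 pop 0: in=100 → 011 (was 000); enqueue []
  #2 pop 1: in=011 → 111 (was 100); enqueue [0]
  #3 pop 2: in=111 → 111 (was 000); enqueue [1]
  #4 pop 0: in=111 → 011 (no change)
  #5 pop 1: in=111 → 111 (no change)

Fixpoint:
  val[0] = 011
  val[1] = 111
  val[2] = 111

111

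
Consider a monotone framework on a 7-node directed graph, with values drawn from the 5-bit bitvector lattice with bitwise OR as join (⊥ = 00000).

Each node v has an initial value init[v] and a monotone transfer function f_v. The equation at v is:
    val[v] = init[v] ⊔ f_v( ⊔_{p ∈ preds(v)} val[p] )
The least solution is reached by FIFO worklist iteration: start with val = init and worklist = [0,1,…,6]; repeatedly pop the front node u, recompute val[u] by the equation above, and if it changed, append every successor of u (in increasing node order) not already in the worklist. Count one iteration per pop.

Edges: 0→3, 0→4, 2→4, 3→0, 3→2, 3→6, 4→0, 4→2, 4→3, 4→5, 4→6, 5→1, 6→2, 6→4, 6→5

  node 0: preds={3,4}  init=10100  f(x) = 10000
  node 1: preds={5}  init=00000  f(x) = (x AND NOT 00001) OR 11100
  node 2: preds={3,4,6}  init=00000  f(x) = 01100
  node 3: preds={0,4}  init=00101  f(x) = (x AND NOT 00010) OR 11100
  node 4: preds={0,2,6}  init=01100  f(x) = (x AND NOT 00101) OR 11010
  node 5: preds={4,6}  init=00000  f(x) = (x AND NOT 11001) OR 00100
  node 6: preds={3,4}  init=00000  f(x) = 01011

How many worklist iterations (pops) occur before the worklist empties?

13

Iteration log — 13 steps:
  step 1. node 0  ⊔preds=01101  new=10100  stable
  step 2. node 1  ⊔preds=00000  new=11100  old=00000  +wl: 
  step 3. node 2  ⊔preds=01101  new=01100  old=00000  +wl: 
  step 4. node 3  ⊔preds=11100  new=11101  old=00101  +wl: 0,2
  step 5. node 4  ⊔preds=11100  new=11110  old=01100  +wl: 3
  step 6. node 5  ⊔preds=11110  new=00110  old=00000  +wl: 1
  step 7. node 6  ⊔preds=11111  new=01011  old=00000  +wl: 4,5
  step 8. node 0  ⊔preds=11111  new=10100  stable
  step 9. node 2  ⊔preds=11111  new=01100  stable
  step 10. node 3  ⊔preds=11110  new=11101  stable
  step 11. node 1  ⊔preds=00110  new=11110  old=11100  +wl: 
  step 12. node 4  ⊔preds=11111  new=11110  stable
  step 13. node 5  ⊔preds=11111  new=00110  stable

Least fixpoint reached:
  node 0: 10100
  node 1: 11110
  node 2: 01100
  node 3: 11101
  node 4: 11110
  node 5: 00110
  node 6: 01011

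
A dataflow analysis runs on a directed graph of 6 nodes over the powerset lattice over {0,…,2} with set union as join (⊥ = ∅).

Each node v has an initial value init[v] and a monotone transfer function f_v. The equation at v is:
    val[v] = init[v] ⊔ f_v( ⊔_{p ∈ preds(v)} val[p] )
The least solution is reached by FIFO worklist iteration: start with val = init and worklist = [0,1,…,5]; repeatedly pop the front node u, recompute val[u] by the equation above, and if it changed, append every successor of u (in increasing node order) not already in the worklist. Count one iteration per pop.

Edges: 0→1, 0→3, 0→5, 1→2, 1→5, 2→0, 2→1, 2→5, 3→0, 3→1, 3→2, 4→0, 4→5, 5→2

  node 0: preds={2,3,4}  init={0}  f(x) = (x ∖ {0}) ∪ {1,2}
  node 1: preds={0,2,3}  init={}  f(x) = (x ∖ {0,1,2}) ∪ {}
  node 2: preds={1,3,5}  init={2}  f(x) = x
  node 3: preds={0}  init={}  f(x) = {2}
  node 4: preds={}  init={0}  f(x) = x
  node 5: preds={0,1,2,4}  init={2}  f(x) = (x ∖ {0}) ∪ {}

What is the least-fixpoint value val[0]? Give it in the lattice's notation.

{0,1,2}

Iteration log — 12 steps:
  step 1. node 0  ⊔preds={0,2}  new={0,1,2}  old={0}  +wl: 
  step 2. node 1  ⊔preds={0,1,2}  new={}  stable
  step 3. node 2  ⊔preds={2}  new={2}  stable
  step 4. node 3  ⊔preds={0,1,2}  new={2}  old={}  +wl: 0,1,2
  step 5. node 4  ⊔preds={}  new={0}  stable
  step 6. node 5  ⊔preds={0,1,2}  new={1,2}  old={2}  +wl: 
  step 7. node 0  ⊔preds={0,2}  new={0,1,2}  stable
  step 8. node 1  ⊔preds={0,1,2}  new={}  stable
  step 9. node 2  ⊔preds={1,2}  new={1,2}  old={2}  +wl: 0,1,5
  step 10. node 0  ⊔preds={0,1,2}  new={0,1,2}  stable
  step 11. node 1  ⊔preds={0,1,2}  new={}  stable
  step 12. node 5  ⊔preds={0,1,2}  new={1,2}  stable

Least fixpoint reached:
  node 0: {0,1,2}
  node 1: {}
  node 2: {1,2}
  node 3: {2}
  node 4: {0}
  node 5: {1,2}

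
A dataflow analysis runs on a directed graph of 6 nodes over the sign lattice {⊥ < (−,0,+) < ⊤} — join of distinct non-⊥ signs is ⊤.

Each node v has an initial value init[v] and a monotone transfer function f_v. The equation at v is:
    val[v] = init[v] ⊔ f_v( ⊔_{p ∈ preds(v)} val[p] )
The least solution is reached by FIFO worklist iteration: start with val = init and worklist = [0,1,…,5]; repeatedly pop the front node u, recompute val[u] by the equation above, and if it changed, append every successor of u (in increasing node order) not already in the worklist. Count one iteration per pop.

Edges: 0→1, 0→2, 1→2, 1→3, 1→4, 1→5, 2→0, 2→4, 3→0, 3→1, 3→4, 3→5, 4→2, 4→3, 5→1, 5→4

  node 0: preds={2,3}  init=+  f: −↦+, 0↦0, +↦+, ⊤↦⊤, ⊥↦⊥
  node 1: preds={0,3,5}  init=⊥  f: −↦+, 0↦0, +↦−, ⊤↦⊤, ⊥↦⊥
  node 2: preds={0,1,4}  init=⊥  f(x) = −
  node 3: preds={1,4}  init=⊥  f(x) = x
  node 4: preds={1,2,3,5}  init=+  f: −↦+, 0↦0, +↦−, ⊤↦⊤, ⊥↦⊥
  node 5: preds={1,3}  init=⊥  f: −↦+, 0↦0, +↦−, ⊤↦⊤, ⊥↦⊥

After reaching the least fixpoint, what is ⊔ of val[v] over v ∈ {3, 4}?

Iteration log — 12 steps:
  step 1. node 0  ⊔preds=⊥  new=+  stable
  step 2. node 1  ⊔preds=+  new=−  old=⊥  +wl: 
  step 3. node 2  ⊔preds=⊤  new=−  old=⊥  +wl: 0
  step 4. node 3  ⊔preds=⊤  new=⊤  old=⊥  +wl: 1
  step 5. node 4  ⊔preds=⊤  new=⊤  old=+  +wl: 2,3
  step 6. node 5  ⊔preds=⊤  new=⊤  old=⊥  +wl: 4
  step 7. node 0  ⊔preds=⊤  new=⊤  old=+  +wl: 
  step 8. node 1  ⊔preds=⊤  new=⊤  old=−  +wl: 5
  step 9. node 2  ⊔preds=⊤  new=−  stable
  step 10. node 3  ⊔preds=⊤  new=⊤  stable
  step 11. node 4  ⊔preds=⊤  new=⊤  stable
  step 12. node 5  ⊔preds=⊤  new=⊤  stable

Least fixpoint reached:
  node 0: ⊤
  node 1: ⊤
  node 2: −
  node 3: ⊤
  node 4: ⊤
  node 5: ⊤

⊤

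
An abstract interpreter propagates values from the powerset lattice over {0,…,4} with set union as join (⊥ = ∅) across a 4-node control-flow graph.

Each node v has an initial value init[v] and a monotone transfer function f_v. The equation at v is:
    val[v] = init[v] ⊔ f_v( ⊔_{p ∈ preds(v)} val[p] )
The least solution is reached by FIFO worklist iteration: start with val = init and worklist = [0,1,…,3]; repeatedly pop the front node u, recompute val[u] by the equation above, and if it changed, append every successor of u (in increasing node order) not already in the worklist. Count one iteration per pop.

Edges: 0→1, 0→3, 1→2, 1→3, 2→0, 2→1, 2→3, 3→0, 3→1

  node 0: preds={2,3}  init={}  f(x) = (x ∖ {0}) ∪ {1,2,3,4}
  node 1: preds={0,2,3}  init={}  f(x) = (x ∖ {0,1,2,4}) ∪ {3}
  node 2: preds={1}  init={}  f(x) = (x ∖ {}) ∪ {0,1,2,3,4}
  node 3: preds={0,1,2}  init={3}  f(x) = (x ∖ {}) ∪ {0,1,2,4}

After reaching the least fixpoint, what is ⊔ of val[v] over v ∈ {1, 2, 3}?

Trace (6 dequeues):
  [1] u=0 | in {3} | out {1,2,3,4} | prev {} | push {}
  [2] u=1 | in {1,2,3,4} | out {3} | prev {} | push {}
  [3] u=2 | in {3} | out {0,1,2,3,4} | prev {} | push {0,1}
  [4] u=3 | in {0,1,2,3,4} | out {0,1,2,3,4} | prev {3} | push {}
  [5] u=0 | in {0,1,2,3,4} | out {1,2,3,4} | ==
  [6] u=1 | in {0,1,2,3,4} | out {3} | ==

Converged values:
  [0] {1,2,3,4}
  [1] {3}
  [2] {0,1,2,3,4}
  [3] {0,1,2,3,4}

{0,1,2,3,4}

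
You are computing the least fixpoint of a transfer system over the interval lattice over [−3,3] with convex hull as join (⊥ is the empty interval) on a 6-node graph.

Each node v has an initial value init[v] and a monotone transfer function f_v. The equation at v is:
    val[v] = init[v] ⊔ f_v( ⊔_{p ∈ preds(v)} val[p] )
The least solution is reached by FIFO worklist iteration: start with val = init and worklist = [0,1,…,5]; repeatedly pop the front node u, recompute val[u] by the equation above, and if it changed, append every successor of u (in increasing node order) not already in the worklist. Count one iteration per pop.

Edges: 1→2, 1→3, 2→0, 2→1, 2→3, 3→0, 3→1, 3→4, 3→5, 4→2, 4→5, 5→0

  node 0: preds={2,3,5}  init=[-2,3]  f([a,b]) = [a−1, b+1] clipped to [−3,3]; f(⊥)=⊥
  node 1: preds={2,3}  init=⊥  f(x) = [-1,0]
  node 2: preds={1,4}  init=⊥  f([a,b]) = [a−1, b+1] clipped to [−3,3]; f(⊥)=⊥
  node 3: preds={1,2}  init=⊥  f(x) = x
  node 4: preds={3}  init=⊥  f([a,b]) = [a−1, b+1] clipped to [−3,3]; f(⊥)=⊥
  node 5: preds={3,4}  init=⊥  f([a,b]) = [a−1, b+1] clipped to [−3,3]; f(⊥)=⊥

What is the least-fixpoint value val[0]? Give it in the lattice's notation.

[-3,3]

Trace (17 dequeues):
  [1] u=0 | in ⊥ | out [-2,3] | ==
  [2] u=1 | in ⊥ | out [-1,0] | prev ⊥ | push {}
  [3] u=2 | in [-1,0] | out [-2,1] | prev ⊥ | push {0,1}
  [4] u=3 | in [-2,1] | out [-2,1] | prev ⊥ | push {}
  [5] u=4 | in [-2,1] | out [-3,2] | prev ⊥ | push {2}
  [6] u=5 | in [-3,2] | out [-3,3] | prev ⊥ | push {}
  [7] u=0 | in [-3,3] | out [-3,3] | prev [-2,3] | push {}
  [8] u=1 | in [-2,1] | out [-1,0] | ==
  [9] u=2 | in [-3,2] | out [-3,3] | prev [-2,1] | push {0,1,3}
  [10] u=0 | in [-3,3] | out [-3,3] | ==
  [11] u=1 | in [-3,3] | out [-1,0] | ==
  [12] u=3 | in [-3,3] | out [-3,3] | prev [-2,1] | push {0,1,4,5}
  [13] u=0 | in [-3,3] | out [-3,3] | ==
  [14] u=1 | in [-3,3] | out [-1,0] | ==
  [15] u=4 | in [-3,3] | out [-3,3] | prev [-3,2] | push {2}
  [16] u=5 | in [-3,3] | out [-3,3] | ==
  [17] u=2 | in [-3,3] | out [-3,3] | ==

Converged values:
  [0] [-3,3]
  [1] [-1,0]
  [2] [-3,3]
  [3] [-3,3]
  [4] [-3,3]
  [5] [-3,3]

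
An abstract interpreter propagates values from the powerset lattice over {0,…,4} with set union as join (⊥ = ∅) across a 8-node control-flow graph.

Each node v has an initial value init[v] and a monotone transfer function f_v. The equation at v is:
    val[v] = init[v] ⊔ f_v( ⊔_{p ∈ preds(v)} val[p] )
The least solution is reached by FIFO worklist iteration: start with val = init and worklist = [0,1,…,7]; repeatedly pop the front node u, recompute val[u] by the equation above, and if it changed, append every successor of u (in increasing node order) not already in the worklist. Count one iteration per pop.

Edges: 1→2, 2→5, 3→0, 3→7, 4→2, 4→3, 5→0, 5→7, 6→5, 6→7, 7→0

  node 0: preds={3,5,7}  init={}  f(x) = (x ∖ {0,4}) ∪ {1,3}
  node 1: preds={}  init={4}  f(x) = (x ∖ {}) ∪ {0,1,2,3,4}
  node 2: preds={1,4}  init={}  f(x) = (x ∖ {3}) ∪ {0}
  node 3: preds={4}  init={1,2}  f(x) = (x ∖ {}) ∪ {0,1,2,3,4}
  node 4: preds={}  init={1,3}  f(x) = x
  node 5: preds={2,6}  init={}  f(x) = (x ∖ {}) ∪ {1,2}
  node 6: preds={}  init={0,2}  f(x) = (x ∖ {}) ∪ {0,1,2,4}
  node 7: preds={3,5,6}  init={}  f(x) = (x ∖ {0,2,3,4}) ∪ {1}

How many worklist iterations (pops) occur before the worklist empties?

10

Iteration log — 10 steps:
  step 1. node 0  ⊔preds={1,2}  new={1,2,3}  old={}  +wl: 
  step 2. node 1  ⊔preds={}  new={0,1,2,3,4}  old={4}  +wl: 
  step 3. node 2  ⊔preds={0,1,2,3,4}  new={0,1,2,4}  old={}  +wl: 
  step 4. node 3  ⊔preds={1,3}  new={0,1,2,3,4}  old={1,2}  +wl: 0
  step 5. node 4  ⊔preds={}  new={1,3}  stable
  step 6. node 5  ⊔preds={0,1,2,4}  new={0,1,2,4}  old={}  +wl: 
  step 7. node 6  ⊔preds={}  new={0,1,2,4}  old={0,2}  +wl: 5
  step 8. node 7  ⊔preds={0,1,2,3,4}  new={1}  old={}  +wl: 
  step 9. node 0  ⊔preds={0,1,2,3,4}  new={1,2,3}  stable
  step 10. node 5  ⊔preds={0,1,2,4}  new={0,1,2,4}  stable

Least fixpoint reached:
  node 0: {1,2,3}
  node 1: {0,1,2,3,4}
  node 2: {0,1,2,4}
  node 3: {0,1,2,3,4}
  node 4: {1,3}
  node 5: {0,1,2,4}
  node 6: {0,1,2,4}
  node 7: {1}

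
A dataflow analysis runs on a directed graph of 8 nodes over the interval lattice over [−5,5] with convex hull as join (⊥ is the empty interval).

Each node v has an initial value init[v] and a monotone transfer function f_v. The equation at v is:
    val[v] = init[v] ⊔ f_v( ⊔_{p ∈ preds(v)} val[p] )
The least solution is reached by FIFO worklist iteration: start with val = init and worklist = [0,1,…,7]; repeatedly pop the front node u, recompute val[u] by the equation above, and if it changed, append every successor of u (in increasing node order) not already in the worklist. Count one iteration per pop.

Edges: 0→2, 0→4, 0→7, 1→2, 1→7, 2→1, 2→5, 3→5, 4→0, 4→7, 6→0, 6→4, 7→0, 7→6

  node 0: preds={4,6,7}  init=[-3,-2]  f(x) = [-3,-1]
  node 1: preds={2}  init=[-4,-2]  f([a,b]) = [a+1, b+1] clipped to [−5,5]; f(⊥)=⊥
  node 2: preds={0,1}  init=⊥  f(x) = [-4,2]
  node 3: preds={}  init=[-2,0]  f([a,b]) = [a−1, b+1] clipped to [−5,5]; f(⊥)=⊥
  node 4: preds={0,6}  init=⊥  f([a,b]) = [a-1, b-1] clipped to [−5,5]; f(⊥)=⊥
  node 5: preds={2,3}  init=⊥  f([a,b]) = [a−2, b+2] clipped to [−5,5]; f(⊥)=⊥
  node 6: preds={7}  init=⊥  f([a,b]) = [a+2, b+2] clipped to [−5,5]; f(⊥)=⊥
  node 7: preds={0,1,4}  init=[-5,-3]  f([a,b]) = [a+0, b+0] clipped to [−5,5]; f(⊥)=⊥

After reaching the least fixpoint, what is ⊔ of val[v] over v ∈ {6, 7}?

[-5,5]

Worklist (24 pops):
  #1 pop 0: in=[-5,-3] → [-3,-1] (was [-3,-2]); enqueue []
  #2 pop 1: in=⊥ → [-4,-2] (no change)
  #3 pop 2: in=[-4,-1] → [-4,2] (was ⊥); enqueue [1]
  #4 pop 3: in=⊥ → [-2,0] (no change)
  #5 pop 4: in=[-3,-1] → [-4,-2] (was ⊥); enqueue [0]
  #6 pop 5: in=[-4,2] → [-5,4] (was ⊥); enqueue []
  #7 pop 6: in=[-5,-3] → [-3,-1] (was ⊥); enqueue [4]
  #8 pop 7: in=[-4,-1] → [-5,-1] (was [-5,-3]); enqueue [6]
  #9 pop 1: in=[-4,2] → [-4,3] (was [-4,-2]); enqueue [2,7]
  #10 pop 0: in=[-5,-1] → [-3,-1] (no change)
  #11 pop 4: in=[-3,-1] → [-4,-2] (no change)
  #12 pop 6: in=[-5,-1] → [-3,1] (was [-3,-1]); enqueue [0,4]
  #13 pop 2: in=[-4,3] → [-4,2] (no change)
  #14 pop 7: in=[-4,3] → [-5,3] (was [-5,-1]); enqueue [6]
  #15 pop 0: in=[-5,3] → [-3,-1] (no change)
  #16 pop 4: in=[-3,1] → [-4,0] (was [-4,-2]); enqueue [0,7]
  #17 pop 6: in=[-5,3] → [-3,5] (was [-3,1]); enqueue [4]
  #18 pop 0: in=[-5,5] → [-3,-1] (no change)
  #19 pop 7: in=[-4,3] → [-5,3] (no change)
  #20 pop 4: in=[-3,5] → [-4,4] (was [-4,0]); enqueue [0,7]
  #21 pop 0: in=[-5,5] → [-3,-1] (no change)
  #22 pop 7: in=[-4,4] → [-5,4] (was [-5,3]); enqueue [0,6]
  #23 pop 0: in=[-5,5] → [-3,-1] (no change)
  #24 pop 6: in=[-5,4] → [-3,5] (no change)

Fixpoint:
  val[0] = [-3,-1]
  val[1] = [-4,3]
  val[2] = [-4,2]
  val[3] = [-2,0]
  val[4] = [-4,4]
  val[5] = [-5,4]
  val[6] = [-3,5]
  val[7] = [-5,4]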